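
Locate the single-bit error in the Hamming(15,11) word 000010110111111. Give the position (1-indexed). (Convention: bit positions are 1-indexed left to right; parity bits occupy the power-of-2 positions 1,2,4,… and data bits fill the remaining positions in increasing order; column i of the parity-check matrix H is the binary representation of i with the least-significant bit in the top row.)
Syndrome s = H · r^T (mod 2), r = 000010110111111:
  s[0] = (101010101010101)·(000010110111111) mod 2 = 0+0+0+0+1+0+1+0+0+0+1+0+1+0+1 mod 2 = 1
  s[1] = (011001100110011)·(000010110111111) mod 2 = 0+0+0+0+0+0+1+0+0+1+1+0+0+1+1 mod 2 = 1
  s[2] = (000111100001111)·(000010110111111) mod 2 = 0+0+0+0+1+0+1+0+0+0+0+1+1+1+1 mod 2 = 0
  s[3] = (000000011111111)·(000010110111111) mod 2 = 0+0+0+0+0+0+0+1+0+1+1+1+1+1+1 mod 2 = 1
Syndrome = 1101
Column i of H is the binary representation of i, so the syndrome is the binary index of the flipped bit.
Read s = 1101 with s[0] as LSB: 1·2^0 + 1·2^1 + 0·2^2 + 1·2^3 = 11.
Error is at bit position 11.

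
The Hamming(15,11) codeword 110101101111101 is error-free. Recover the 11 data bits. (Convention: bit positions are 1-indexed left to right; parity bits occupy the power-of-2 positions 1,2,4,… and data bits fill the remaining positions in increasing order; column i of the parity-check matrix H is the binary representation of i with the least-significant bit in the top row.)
Parity bits occupy power-of-2 positions; data bits are at positions {3,5,6,7,9,10,11,12,13,14,15} (1-indexed).
Extract: c[3]=0 c[5]=0 c[6]=1 c[7]=1 c[9]=1 c[10]=1 c[11]=1 c[12]=1 c[13]=1 c[14]=0 c[15]=1
Data = 00111111101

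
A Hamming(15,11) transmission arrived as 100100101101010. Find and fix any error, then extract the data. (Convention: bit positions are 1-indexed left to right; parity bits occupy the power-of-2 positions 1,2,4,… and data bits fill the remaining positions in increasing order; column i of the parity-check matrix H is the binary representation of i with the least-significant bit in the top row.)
Syndrome s = H · r^T (mod 2), r = 100100101101010:
  s[0] = (101010101010101)·(100100101101010) mod 2 = 1+0+0+0+0+0+1+0+1+0+0+0+0+0+0 mod 2 = 1
  s[1] = (011001100110011)·(100100101101010) mod 2 = 0+0+0+0+0+0+1+0+0+1+0+0+0+1+0 mod 2 = 1
  s[2] = (000111100001111)·(100100101101010) mod 2 = 0+0+0+1+0+0+1+0+0+0+0+1+0+1+0 mod 2 = 0
  s[3] = (000000011111111)·(100100101101010) mod 2 = 0+0+0+0+0+0+0+0+1+1+0+1+0+1+0 mod 2 = 0
Syndrome = 1100
Column 3 of H equals this syndrome → error at bit 3 (1-indexed).
Flip bit 3: 100100101101010 → 101100101101010
Extract data bits at positions {3,5,6,7,9,10,11,12,13,14,15}: 10011101010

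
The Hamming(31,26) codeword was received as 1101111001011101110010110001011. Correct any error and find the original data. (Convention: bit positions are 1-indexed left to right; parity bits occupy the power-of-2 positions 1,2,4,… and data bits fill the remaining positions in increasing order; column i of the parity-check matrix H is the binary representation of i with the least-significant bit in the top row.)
Syndrome s = H · r^T (mod 2), r = 1101111001011101110010110001011:
  s[0] = (1010101010101010101010101010101)·(1101111001011101110010110001011) mod 2 = 1+0+0+0+1+0+1+0+0+0+0+0+1+0+0+0+1+0+0+0+1+0+1+0+0+0+0+0+0+0+1 mod 2 = 0
  s[1] = (0110011001100110011001100110011)·(1101111001011101110010110001011) mod 2 = 0+1+0+0+0+1+1+0+0+1+0+0+0+1+0+0+0+1+0+0+0+0+1+0+0+0+0+0+0+1+1 mod 2 = 1
  s[2] = (0001111000011110000111100001111)·(1101111001011101110010110001011) mod 2 = 0+0+0+1+1+1+1+0+0+0+0+1+1+1+0+0+0+0+0+0+1+0+1+0+0+0+0+1+0+1+1 mod 2 = 0
  s[3] = (0000000111111110000000011111111)·(1101111001011101110010110001011) mod 2 = 0+0+0+0+0+0+0+0+0+1+0+1+1+1+0+0+0+0+0+0+0+0+0+1+0+0+0+1+0+1+1 mod 2 = 0
  s[4] = (0000000000000001111111111111111)·(1101111001011101110010110001011) mod 2 = 0+0+0+0+0+0+0+0+0+0+0+0+0+0+0+1+1+1+0+0+1+0+1+1+0+0+0+1+0+1+1 mod 2 = 1
Syndrome = 01001
Column 18 of H equals this syndrome → error at bit 18 (1-indexed).
Flip bit 18: 1101111001011101110010110001011 → 1101111001011101100010110001011
Extract data bits at positions {3,5,6,7,9,10,11,12,13,14,15,17,18,19,20,21,22,23,24,25,26,27,28,29,30,31}: 01110101110100010110001011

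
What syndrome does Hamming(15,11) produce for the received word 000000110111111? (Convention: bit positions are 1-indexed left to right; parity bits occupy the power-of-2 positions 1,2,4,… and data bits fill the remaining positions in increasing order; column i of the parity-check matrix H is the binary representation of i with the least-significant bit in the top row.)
Syndrome s = H · r^T (mod 2), r = 000000110111111:
  s[0] = (101010101010101)·(000000110111111) mod 2 = 0+0+0+0+0+0+1+0+0+0+1+0+1+0+1 mod 2 = 0
  s[1] = (011001100110011)·(000000110111111) mod 2 = 0+0+0+0+0+0+1+0+0+1+1+0+0+1+1 mod 2 = 1
  s[2] = (000111100001111)·(000000110111111) mod 2 = 0+0+0+0+0+0+1+0+0+0+0+1+1+1+1 mod 2 = 1
  s[3] = (000000011111111)·(000000110111111) mod 2 = 0+0+0+0+0+0+0+1+0+1+1+1+1+1+1 mod 2 = 1
Syndrome = 0111
Non-zero syndrome: error at position 14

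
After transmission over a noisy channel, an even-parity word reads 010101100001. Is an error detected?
Sum of received bits: 0+1+0+1+0+1+1+0+0+0+0+1 = 5; 5 mod 2 = 1. Result is 1 ≠ 0 → error detected.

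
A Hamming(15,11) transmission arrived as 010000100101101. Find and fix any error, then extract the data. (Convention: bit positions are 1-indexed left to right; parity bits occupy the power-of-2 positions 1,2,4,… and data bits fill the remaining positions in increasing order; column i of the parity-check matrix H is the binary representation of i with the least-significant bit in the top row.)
Syndrome s = H · r^T (mod 2), r = 010000100101101:
  s[0] = (101010101010101)·(010000100101101) mod 2 = 0+0+0+0+0+0+1+0+0+0+0+0+1+0+1 mod 2 = 1
  s[1] = (011001100110011)·(010000100101101) mod 2 = 0+1+0+0+0+0+1+0+0+1+0+0+0+0+1 mod 2 = 0
  s[2] = (000111100001111)·(010000100101101) mod 2 = 0+0+0+0+0+0+1+0+0+0+0+1+1+0+1 mod 2 = 0
  s[3] = (000000011111111)·(010000100101101) mod 2 = 0+0+0+0+0+0+0+0+0+1+0+1+1+0+1 mod 2 = 0
Syndrome = 1000
Column 1 of H equals this syndrome → error at bit 1 (1-indexed).
Flip bit 1: 010000100101101 → 110000100101101
Extract data bits at positions {3,5,6,7,9,10,11,12,13,14,15}: 00010101101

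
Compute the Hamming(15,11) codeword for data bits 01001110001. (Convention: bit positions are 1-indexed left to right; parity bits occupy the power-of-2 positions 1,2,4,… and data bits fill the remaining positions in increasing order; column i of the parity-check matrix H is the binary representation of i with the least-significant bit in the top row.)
Codeword c = d · G (mod 2), d = 01001110001:
  c[0] = d·G[:,0] = (01001110001)·(11011010101) mod 2 = 0+1+0+0+1+0+1+0+0+0+1 mod 2 = 0
  c[1] = d·G[:,1] = (01001110001)·(10110110011) mod 2 = 0+0+0+0+0+1+1+0+0+0+1 mod 2 = 1
  c[2] = d·G[:,2] = (01001110001)·(10000000000) mod 2 = 0+0+0+0+0+0+0+0+0+0+0 mod 2 = 0
  c[3] = d·G[:,3] = (01001110001)·(01110001111) mod 2 = 0+1+0+0+0+0+0+0+0+0+1 mod 2 = 0
  c[4] = d·G[:,4] = (01001110001)·(01000000000) mod 2 = 0+1+0+0+0+0+0+0+0+0+0 mod 2 = 1
  c[5] = d·G[:,5] = (01001110001)·(00100000000) mod 2 = 0+0+0+0+0+0+0+0+0+0+0 mod 2 = 0
  c[6] = d·G[:,6] = (01001110001)·(00010000000) mod 2 = 0+0+0+0+0+0+0+0+0+0+0 mod 2 = 0
  c[7] = d·G[:,7] = (01001110001)·(00001111111) mod 2 = 0+0+0+0+1+1+1+0+0+0+1 mod 2 = 0
  c[8] = d·G[:,8] = (01001110001)·(00001000000) mod 2 = 0+0+0+0+1+0+0+0+0+0+0 mod 2 = 1
  c[9] = d·G[:,9] = (01001110001)·(00000100000) mod 2 = 0+0+0+0+0+1+0+0+0+0+0 mod 2 = 1
  c[10] = d·G[:,10] = (01001110001)·(00000010000) mod 2 = 0+0+0+0+0+0+1+0+0+0+0 mod 2 = 1
  c[11] = d·G[:,11] = (01001110001)·(00000001000) mod 2 = 0+0+0+0+0+0+0+0+0+0+0 mod 2 = 0
  c[12] = d·G[:,12] = (01001110001)·(00000000100) mod 2 = 0+0+0+0+0+0+0+0+0+0+0 mod 2 = 0
  c[13] = d·G[:,13] = (01001110001)·(00000000010) mod 2 = 0+0+0+0+0+0+0+0+0+0+0 mod 2 = 0
  c[14] = d·G[:,14] = (01001110001)·(00000000001) mod 2 = 0+0+0+0+0+0+0+0+0+0+1 mod 2 = 1
Codeword = 010010001110001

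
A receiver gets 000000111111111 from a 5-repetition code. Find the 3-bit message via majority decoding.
Split into 5-bit blocks and majority-vote each:
  block 1 = 00000: 0 ones, 5 zeros → 0
  block 2 = 01111: 4 ones, 1 zeros → 1
  block 3 = 11111: 5 ones, 0 zeros → 1
Decoded = 011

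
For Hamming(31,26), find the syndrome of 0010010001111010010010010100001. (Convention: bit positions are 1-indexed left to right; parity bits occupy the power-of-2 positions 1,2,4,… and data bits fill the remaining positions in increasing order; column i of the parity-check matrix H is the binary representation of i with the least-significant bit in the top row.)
Syndrome s = H · r^T (mod 2), r = 0010010001111010010010010100001:
  s[0] = (1010101010101010101010101010101)·(0010010001111010010010010100001) mod 2 = 0+0+1+0+0+0+0+0+0+0+1+0+1+0+1+0+0+0+0+0+1+0+0+0+0+0+0+0+0+0+1 mod 2 = 0
  s[1] = (0110011001100110011001100110011)·(0010010001111010010010010100001) mod 2 = 0+0+1+0+0+1+0+0+0+1+1+0+0+0+1+0+0+1+0+0+0+0+0+0+0+1+0+0+0+0+1 mod 2 = 0
  s[2] = (0001111000011110000111100001111)·(0010010001111010010010010100001) mod 2 = 0+0+0+0+0+1+0+0+0+0+0+1+1+0+1+0+0+0+0+0+1+0+0+0+0+0+0+0+0+0+1 mod 2 = 0
  s[3] = (0000000111111110000000011111111)·(0010010001111010010010010100001) mod 2 = 0+0+0+0+0+0+0+0+0+1+1+1+1+0+1+0+0+0+0+0+0+0+0+1+0+1+0+0+0+0+1 mod 2 = 0
  s[4] = (0000000000000001111111111111111)·(0010010001111010010010010100001) mod 2 = 0+0+0+0+0+0+0+0+0+0+0+0+0+0+0+0+0+1+0+0+1+0+0+1+0+1+0+0+0+0+1 mod 2 = 1
Syndrome = 00001
Non-zero syndrome: error at position 16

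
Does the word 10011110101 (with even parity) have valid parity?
Sum of all bits: 1+0+0+1+1+1+1+0+1+0+1 = 7; 7 mod 2 = 1. Result is 1 → parity error detected.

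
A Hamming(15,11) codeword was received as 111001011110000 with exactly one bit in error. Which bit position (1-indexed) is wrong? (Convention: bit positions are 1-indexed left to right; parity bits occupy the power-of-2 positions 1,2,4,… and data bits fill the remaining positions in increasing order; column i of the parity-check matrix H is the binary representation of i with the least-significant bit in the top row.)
Syndrome s = H · r^T (mod 2), r = 111001011110000:
  s[0] = (101010101010101)·(111001011110000) mod 2 = 1+0+1+0+0+0+0+0+1+0+1+0+0+0+0 mod 2 = 0
  s[1] = (011001100110011)·(111001011110000) mod 2 = 0+1+1+0+0+1+0+0+0+1+1+0+0+0+0 mod 2 = 1
  s[2] = (000111100001111)·(111001011110000) mod 2 = 0+0+0+0+0+1+0+0+0+0+0+0+0+0+0 mod 2 = 1
  s[3] = (000000011111111)·(111001011110000) mod 2 = 0+0+0+0+0+0+0+1+1+1+1+0+0+0+0 mod 2 = 0
Syndrome = 0110
Column i of H is the binary representation of i, so the syndrome is the binary index of the flipped bit.
Read s = 0110 with s[0] as LSB: 0·2^0 + 1·2^1 + 1·2^2 + 0·2^3 = 6.
Error is at bit position 6.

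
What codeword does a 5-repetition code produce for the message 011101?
Repeat each bit 5× and concatenate:
0→00000  1→11111  1→11111  1→11111  0→00000  1→11111
Codeword = 000001111111111111110000011111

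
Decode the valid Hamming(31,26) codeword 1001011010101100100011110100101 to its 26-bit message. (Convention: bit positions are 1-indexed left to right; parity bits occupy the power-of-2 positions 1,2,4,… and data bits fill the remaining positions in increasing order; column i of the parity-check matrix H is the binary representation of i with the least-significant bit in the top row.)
Parity bits occupy power-of-2 positions; data bits are at positions {3,5,6,7,9,10,11,12,13,14,15,17,18,19,20,21,22,23,24,25,26,27,28,29,30,31} (1-indexed).
Extract: c[3]=0 c[5]=0 c[6]=1 c[7]=1 c[9]=1 c[10]=0 c[11]=1 c[12]=0 c[13]=1 c[14]=1 c[15]=0 c[17]=1 c[18]=0 c[19]=0 c[20]=0 c[21]=1 c[22]=1 c[23]=1 c[24]=1 c[25]=0 c[26]=1 c[27]=0 c[28]=0 c[29]=1 c[30]=0 c[31]=1
Data = 00111010110100011110100101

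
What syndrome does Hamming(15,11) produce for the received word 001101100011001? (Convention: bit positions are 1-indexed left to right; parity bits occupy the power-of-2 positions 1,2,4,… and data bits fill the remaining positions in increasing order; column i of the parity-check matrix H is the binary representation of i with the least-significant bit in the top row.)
Syndrome s = H · r^T (mod 2), r = 001101100011001:
  s[0] = (101010101010101)·(001101100011001) mod 2 = 0+0+1+0+0+0+1+0+0+0+1+0+0+0+1 mod 2 = 0
  s[1] = (011001100110011)·(001101100011001) mod 2 = 0+0+1+0+0+1+1+0+0+0+1+0+0+0+1 mod 2 = 1
  s[2] = (000111100001111)·(001101100011001) mod 2 = 0+0+0+1+0+1+1+0+0+0+0+1+0+0+1 mod 2 = 1
  s[3] = (000000011111111)·(001101100011001) mod 2 = 0+0+0+0+0+0+0+0+0+0+1+1+0+0+1 mod 2 = 1
Syndrome = 0111
Non-zero syndrome: error at position 14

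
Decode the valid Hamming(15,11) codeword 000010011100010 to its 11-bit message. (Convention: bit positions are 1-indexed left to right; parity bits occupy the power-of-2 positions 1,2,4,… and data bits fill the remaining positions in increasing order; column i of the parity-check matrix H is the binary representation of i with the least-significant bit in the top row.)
Parity bits occupy power-of-2 positions; data bits are at positions {3,5,6,7,9,10,11,12,13,14,15} (1-indexed).
Extract: c[3]=0 c[5]=1 c[6]=0 c[7]=0 c[9]=1 c[10]=1 c[11]=0 c[12]=0 c[13]=0 c[14]=1 c[15]=0
Data = 01001100010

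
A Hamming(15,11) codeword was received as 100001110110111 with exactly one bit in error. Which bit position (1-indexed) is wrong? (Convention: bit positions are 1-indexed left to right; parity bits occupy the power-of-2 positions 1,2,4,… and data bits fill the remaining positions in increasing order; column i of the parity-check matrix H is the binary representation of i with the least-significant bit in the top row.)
Syndrome s = H · r^T (mod 2), r = 100001110110111:
  s[0] = (101010101010101)·(100001110110111) mod 2 = 1+0+0+0+0+0+1+0+0+0+1+0+1+0+1 mod 2 = 1
  s[1] = (011001100110011)·(100001110110111) mod 2 = 0+0+0+0+0+1+1+0+0+1+1+0+0+1+1 mod 2 = 0
  s[2] = (000111100001111)·(100001110110111) mod 2 = 0+0+0+0+0+1+1+0+0+0+0+0+1+1+1 mod 2 = 1
  s[3] = (000000011111111)·(100001110110111) mod 2 = 0+0+0+0+0+0+0+1+0+1+1+0+1+1+1 mod 2 = 0
Syndrome = 1010
Column i of H is the binary representation of i, so the syndrome is the binary index of the flipped bit.
Read s = 1010 with s[0] as LSB: 1·2^0 + 0·2^1 + 1·2^2 + 0·2^3 = 5.
Error is at bit position 5.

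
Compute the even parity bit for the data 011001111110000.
Sum of data bits: 0+1+1+0+0+1+1+1+1+1+1+0+0+0+0 = 8.
8 mod 2 = 0, so parity bit = 0.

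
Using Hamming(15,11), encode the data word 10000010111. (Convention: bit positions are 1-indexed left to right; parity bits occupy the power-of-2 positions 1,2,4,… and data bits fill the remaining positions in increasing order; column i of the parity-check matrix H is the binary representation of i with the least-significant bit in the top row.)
Codeword c = d · G (mod 2), d = 10000010111:
  c[0] = d·G[:,0] = (10000010111)·(11011010101) mod 2 = 1+0+0+0+0+0+1+0+1+0+1 mod 2 = 0
  c[1] = d·G[:,1] = (10000010111)·(10110110011) mod 2 = 1+0+0+0+0+0+1+0+0+1+1 mod 2 = 0
  c[2] = d·G[:,2] = (10000010111)·(10000000000) mod 2 = 1+0+0+0+0+0+0+0+0+0+0 mod 2 = 1
  c[3] = d·G[:,3] = (10000010111)·(01110001111) mod 2 = 0+0+0+0+0+0+0+0+1+1+1 mod 2 = 1
  c[4] = d·G[:,4] = (10000010111)·(01000000000) mod 2 = 0+0+0+0+0+0+0+0+0+0+0 mod 2 = 0
  c[5] = d·G[:,5] = (10000010111)·(00100000000) mod 2 = 0+0+0+0+0+0+0+0+0+0+0 mod 2 = 0
  c[6] = d·G[:,6] = (10000010111)·(00010000000) mod 2 = 0+0+0+0+0+0+0+0+0+0+0 mod 2 = 0
  c[7] = d·G[:,7] = (10000010111)·(00001111111) mod 2 = 0+0+0+0+0+0+1+0+1+1+1 mod 2 = 0
  c[8] = d·G[:,8] = (10000010111)·(00001000000) mod 2 = 0+0+0+0+0+0+0+0+0+0+0 mod 2 = 0
  c[9] = d·G[:,9] = (10000010111)·(00000100000) mod 2 = 0+0+0+0+0+0+0+0+0+0+0 mod 2 = 0
  c[10] = d·G[:,10] = (10000010111)·(00000010000) mod 2 = 0+0+0+0+0+0+1+0+0+0+0 mod 2 = 1
  c[11] = d·G[:,11] = (10000010111)·(00000001000) mod 2 = 0+0+0+0+0+0+0+0+0+0+0 mod 2 = 0
  c[12] = d·G[:,12] = (10000010111)·(00000000100) mod 2 = 0+0+0+0+0+0+0+0+1+0+0 mod 2 = 1
  c[13] = d·G[:,13] = (10000010111)·(00000000010) mod 2 = 0+0+0+0+0+0+0+0+0+1+0 mod 2 = 1
  c[14] = d·G[:,14] = (10000010111)·(00000000001) mod 2 = 0+0+0+0+0+0+0+0+0+0+1 mod 2 = 1
Codeword = 001100000010111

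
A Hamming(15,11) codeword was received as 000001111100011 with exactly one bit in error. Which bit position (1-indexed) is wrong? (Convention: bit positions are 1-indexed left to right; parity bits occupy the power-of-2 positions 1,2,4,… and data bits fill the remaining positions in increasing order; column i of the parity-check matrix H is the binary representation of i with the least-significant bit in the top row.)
Syndrome s = H · r^T (mod 2), r = 000001111100011:
  s[0] = (101010101010101)·(000001111100011) mod 2 = 0+0+0+0+0+0+1+0+1+0+0+0+0+0+1 mod 2 = 1
  s[1] = (011001100110011)·(000001111100011) mod 2 = 0+0+0+0+0+1+1+0+0+1+0+0+0+1+1 mod 2 = 1
  s[2] = (000111100001111)·(000001111100011) mod 2 = 0+0+0+0+0+1+1+0+0+0+0+0+0+1+1 mod 2 = 0
  s[3] = (000000011111111)·(000001111100011) mod 2 = 0+0+0+0+0+0+0+1+1+1+0+0+0+1+1 mod 2 = 1
Syndrome = 1101
Column i of H is the binary representation of i, so the syndrome is the binary index of the flipped bit.
Read s = 1101 with s[0] as LSB: 1·2^0 + 1·2^1 + 0·2^2 + 1·2^3 = 11.
Error is at bit position 11.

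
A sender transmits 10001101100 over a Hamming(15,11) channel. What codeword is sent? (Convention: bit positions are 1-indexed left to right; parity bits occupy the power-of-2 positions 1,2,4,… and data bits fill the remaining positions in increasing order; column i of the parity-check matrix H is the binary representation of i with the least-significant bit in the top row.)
Codeword c = d · G (mod 2), d = 10001101100:
  c[0] = d·G[:,0] = (10001101100)·(11011010101) mod 2 = 1+0+0+0+1+0+0+0+1+0+0 mod 2 = 1
  c[1] = d·G[:,1] = (10001101100)·(10110110011) mod 2 = 1+0+0+0+0+1+0+0+0+0+0 mod 2 = 0
  c[2] = d·G[:,2] = (10001101100)·(10000000000) mod 2 = 1+0+0+0+0+0+0+0+0+0+0 mod 2 = 1
  c[3] = d·G[:,3] = (10001101100)·(01110001111) mod 2 = 0+0+0+0+0+0+0+1+1+0+0 mod 2 = 0
  c[4] = d·G[:,4] = (10001101100)·(01000000000) mod 2 = 0+0+0+0+0+0+0+0+0+0+0 mod 2 = 0
  c[5] = d·G[:,5] = (10001101100)·(00100000000) mod 2 = 0+0+0+0+0+0+0+0+0+0+0 mod 2 = 0
  c[6] = d·G[:,6] = (10001101100)·(00010000000) mod 2 = 0+0+0+0+0+0+0+0+0+0+0 mod 2 = 0
  c[7] = d·G[:,7] = (10001101100)·(00001111111) mod 2 = 0+0+0+0+1+1+0+1+1+0+0 mod 2 = 0
  c[8] = d·G[:,8] = (10001101100)·(00001000000) mod 2 = 0+0+0+0+1+0+0+0+0+0+0 mod 2 = 1
  c[9] = d·G[:,9] = (10001101100)·(00000100000) mod 2 = 0+0+0+0+0+1+0+0+0+0+0 mod 2 = 1
  c[10] = d·G[:,10] = (10001101100)·(00000010000) mod 2 = 0+0+0+0+0+0+0+0+0+0+0 mod 2 = 0
  c[11] = d·G[:,11] = (10001101100)·(00000001000) mod 2 = 0+0+0+0+0+0+0+1+0+0+0 mod 2 = 1
  c[12] = d·G[:,12] = (10001101100)·(00000000100) mod 2 = 0+0+0+0+0+0+0+0+1+0+0 mod 2 = 1
  c[13] = d·G[:,13] = (10001101100)·(00000000010) mod 2 = 0+0+0+0+0+0+0+0+0+0+0 mod 2 = 0
  c[14] = d·G[:,14] = (10001101100)·(00000000001) mod 2 = 0+0+0+0+0+0+0+0+0+0+0 mod 2 = 0
Codeword = 101000001101100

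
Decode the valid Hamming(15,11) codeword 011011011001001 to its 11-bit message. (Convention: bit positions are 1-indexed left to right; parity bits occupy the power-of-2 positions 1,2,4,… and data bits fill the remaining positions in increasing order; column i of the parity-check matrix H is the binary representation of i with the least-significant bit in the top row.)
Parity bits occupy power-of-2 positions; data bits are at positions {3,5,6,7,9,10,11,12,13,14,15} (1-indexed).
Extract: c[3]=1 c[5]=1 c[6]=1 c[7]=0 c[9]=1 c[10]=0 c[11]=0 c[12]=1 c[13]=0 c[14]=0 c[15]=1
Data = 11101001001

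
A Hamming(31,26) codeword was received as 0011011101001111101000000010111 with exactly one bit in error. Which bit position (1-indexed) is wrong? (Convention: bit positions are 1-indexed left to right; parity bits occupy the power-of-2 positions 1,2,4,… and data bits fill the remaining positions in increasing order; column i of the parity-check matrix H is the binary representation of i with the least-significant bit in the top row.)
Syndrome s = H · r^T (mod 2), r = 0011011101001111101000000010111:
  s[0] = (1010101010101010101010101010101)·(0011011101001111101000000010111) mod 2 = 0+0+1+0+0+0+1+0+0+0+0+0+1+0+1+0+1+0+1+0+0+0+0+0+0+0+1+0+1+0+1 mod 2 = 1
  s[1] = (0110011001100110011001100110011)·(0011011101001111101000000010111) mod 2 = 0+0+1+0+0+1+1+0+0+1+0+0+0+1+1+0+0+0+1+0+0+0+0+0+0+0+1+0+0+1+1 mod 2 = 0
  s[2] = (0001111000011110000111100001111)·(0011011101001111101000000010111) mod 2 = 0+0+0+1+0+1+1+0+0+0+0+0+1+1+1+0+0+0+0+0+0+0+0+0+0+0+0+0+1+1+1 mod 2 = 1
  s[3] = (0000000111111110000000011111111)·(0011011101001111101000000010111) mod 2 = 0+0+0+0+0+0+0+1+0+1+0+0+1+1+1+0+0+0+0+0+0+0+0+0+0+0+1+0+1+1+1 mod 2 = 1
  s[4] = (0000000000000001111111111111111)·(0011011101001111101000000010111) mod 2 = 0+0+0+0+0+0+0+0+0+0+0+0+0+0+0+1+1+0+1+0+0+0+0+0+0+0+1+0+1+1+1 mod 2 = 1
Syndrome = 10111
Column i of H is the binary representation of i, so the syndrome is the binary index of the flipped bit.
Read s = 10111 with s[0] as LSB: 1·2^0 + 0·2^1 + 1·2^2 + 1·2^3 + 1·2^4 = 29.
Error is at bit position 29.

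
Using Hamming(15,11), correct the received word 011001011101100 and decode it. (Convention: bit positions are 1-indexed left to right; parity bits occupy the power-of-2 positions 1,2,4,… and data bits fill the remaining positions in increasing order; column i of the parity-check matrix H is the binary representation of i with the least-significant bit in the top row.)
Syndrome s = H · r^T (mod 2), r = 011001011101100:
  s[0] = (101010101010101)·(011001011101100) mod 2 = 0+0+1+0+0+0+0+0+1+0+0+0+1+0+0 mod 2 = 1
  s[1] = (011001100110011)·(011001011101100) mod 2 = 0+1+1+0+0+1+0+0+0+1+0+0+0+0+0 mod 2 = 0
  s[2] = (000111100001111)·(011001011101100) mod 2 = 0+0+0+0+0+1+0+0+0+0+0+1+1+0+0 mod 2 = 1
  s[3] = (000000011111111)·(011001011101100) mod 2 = 0+0+0+0+0+0+0+1+1+1+0+1+1+0+0 mod 2 = 1
Syndrome = 1011
Column 13 of H equals this syndrome → error at bit 13 (1-indexed).
Flip bit 13: 011001011101100 → 011001011101000
Extract data bits at positions {3,5,6,7,9,10,11,12,13,14,15}: 10101101000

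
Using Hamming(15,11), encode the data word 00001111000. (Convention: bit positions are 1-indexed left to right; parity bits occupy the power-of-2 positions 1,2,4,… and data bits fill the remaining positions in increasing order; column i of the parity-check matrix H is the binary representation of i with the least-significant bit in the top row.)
Codeword c = d · G (mod 2), d = 00001111000:
  c[0] = d·G[:,0] = (00001111000)·(11011010101) mod 2 = 0+0+0+0+1+0+1+0+0+0+0 mod 2 = 0
  c[1] = d·G[:,1] = (00001111000)·(10110110011) mod 2 = 0+0+0+0+0+1+1+0+0+0+0 mod 2 = 0
  c[2] = d·G[:,2] = (00001111000)·(10000000000) mod 2 = 0+0+0+0+0+0+0+0+0+0+0 mod 2 = 0
  c[3] = d·G[:,3] = (00001111000)·(01110001111) mod 2 = 0+0+0+0+0+0+0+1+0+0+0 mod 2 = 1
  c[4] = d·G[:,4] = (00001111000)·(01000000000) mod 2 = 0+0+0+0+0+0+0+0+0+0+0 mod 2 = 0
  c[5] = d·G[:,5] = (00001111000)·(00100000000) mod 2 = 0+0+0+0+0+0+0+0+0+0+0 mod 2 = 0
  c[6] = d·G[:,6] = (00001111000)·(00010000000) mod 2 = 0+0+0+0+0+0+0+0+0+0+0 mod 2 = 0
  c[7] = d·G[:,7] = (00001111000)·(00001111111) mod 2 = 0+0+0+0+1+1+1+1+0+0+0 mod 2 = 0
  c[8] = d·G[:,8] = (00001111000)·(00001000000) mod 2 = 0+0+0+0+1+0+0+0+0+0+0 mod 2 = 1
  c[9] = d·G[:,9] = (00001111000)·(00000100000) mod 2 = 0+0+0+0+0+1+0+0+0+0+0 mod 2 = 1
  c[10] = d·G[:,10] = (00001111000)·(00000010000) mod 2 = 0+0+0+0+0+0+1+0+0+0+0 mod 2 = 1
  c[11] = d·G[:,11] = (00001111000)·(00000001000) mod 2 = 0+0+0+0+0+0+0+1+0+0+0 mod 2 = 1
  c[12] = d·G[:,12] = (00001111000)·(00000000100) mod 2 = 0+0+0+0+0+0+0+0+0+0+0 mod 2 = 0
  c[13] = d·G[:,13] = (00001111000)·(00000000010) mod 2 = 0+0+0+0+0+0+0+0+0+0+0 mod 2 = 0
  c[14] = d·G[:,14] = (00001111000)·(00000000001) mod 2 = 0+0+0+0+0+0+0+0+0+0+0 mod 2 = 0
Codeword = 000100001111000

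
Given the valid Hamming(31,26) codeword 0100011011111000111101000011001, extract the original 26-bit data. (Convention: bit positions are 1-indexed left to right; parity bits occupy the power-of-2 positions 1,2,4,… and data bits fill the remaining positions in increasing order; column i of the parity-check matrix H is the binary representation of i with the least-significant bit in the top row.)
Parity bits occupy power-of-2 positions; data bits are at positions {3,5,6,7,9,10,11,12,13,14,15,17,18,19,20,21,22,23,24,25,26,27,28,29,30,31} (1-indexed).
Extract: c[3]=0 c[5]=0 c[6]=1 c[7]=1 c[9]=1 c[10]=1 c[11]=1 c[12]=1 c[13]=1 c[14]=0 c[15]=0 c[17]=1 c[18]=1 c[19]=1 c[20]=1 c[21]=0 c[22]=1 c[23]=0 c[24]=0 c[25]=0 c[26]=0 c[27]=1 c[28]=1 c[29]=0 c[30]=0 c[31]=1
Data = 00111111100111101000011001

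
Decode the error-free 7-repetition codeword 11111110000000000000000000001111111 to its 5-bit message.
Split into 7-bit blocks: 1111111 0000000 0000000 0000000 1111111
Data = 10001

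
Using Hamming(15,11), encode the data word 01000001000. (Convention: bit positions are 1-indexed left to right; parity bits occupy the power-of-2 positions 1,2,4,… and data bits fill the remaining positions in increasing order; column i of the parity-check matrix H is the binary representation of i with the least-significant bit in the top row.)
Codeword c = d · G (mod 2), d = 01000001000:
  c[0] = d·G[:,0] = (01000001000)·(11011010101) mod 2 = 0+1+0+0+0+0+0+0+0+0+0 mod 2 = 1
  c[1] = d·G[:,1] = (01000001000)·(10110110011) mod 2 = 0+0+0+0+0+0+0+0+0+0+0 mod 2 = 0
  c[2] = d·G[:,2] = (01000001000)·(10000000000) mod 2 = 0+0+0+0+0+0+0+0+0+0+0 mod 2 = 0
  c[3] = d·G[:,3] = (01000001000)·(01110001111) mod 2 = 0+1+0+0+0+0+0+1+0+0+0 mod 2 = 0
  c[4] = d·G[:,4] = (01000001000)·(01000000000) mod 2 = 0+1+0+0+0+0+0+0+0+0+0 mod 2 = 1
  c[5] = d·G[:,5] = (01000001000)·(00100000000) mod 2 = 0+0+0+0+0+0+0+0+0+0+0 mod 2 = 0
  c[6] = d·G[:,6] = (01000001000)·(00010000000) mod 2 = 0+0+0+0+0+0+0+0+0+0+0 mod 2 = 0
  c[7] = d·G[:,7] = (01000001000)·(00001111111) mod 2 = 0+0+0+0+0+0+0+1+0+0+0 mod 2 = 1
  c[8] = d·G[:,8] = (01000001000)·(00001000000) mod 2 = 0+0+0+0+0+0+0+0+0+0+0 mod 2 = 0
  c[9] = d·G[:,9] = (01000001000)·(00000100000) mod 2 = 0+0+0+0+0+0+0+0+0+0+0 mod 2 = 0
  c[10] = d·G[:,10] = (01000001000)·(00000010000) mod 2 = 0+0+0+0+0+0+0+0+0+0+0 mod 2 = 0
  c[11] = d·G[:,11] = (01000001000)·(00000001000) mod 2 = 0+0+0+0+0+0+0+1+0+0+0 mod 2 = 1
  c[12] = d·G[:,12] = (01000001000)·(00000000100) mod 2 = 0+0+0+0+0+0+0+0+0+0+0 mod 2 = 0
  c[13] = d·G[:,13] = (01000001000)·(00000000010) mod 2 = 0+0+0+0+0+0+0+0+0+0+0 mod 2 = 0
  c[14] = d·G[:,14] = (01000001000)·(00000000001) mod 2 = 0+0+0+0+0+0+0+0+0+0+0 mod 2 = 0
Codeword = 100010010001000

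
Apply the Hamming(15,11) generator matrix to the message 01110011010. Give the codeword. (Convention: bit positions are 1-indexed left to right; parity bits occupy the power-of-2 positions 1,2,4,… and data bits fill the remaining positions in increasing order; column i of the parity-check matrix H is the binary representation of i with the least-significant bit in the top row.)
Codeword c = d · G (mod 2), d = 01110011010:
  c[0] = d·G[:,0] = (01110011010)·(11011010101) mod 2 = 0+1+0+1+0+0+1+0+0+0+0 mod 2 = 1
  c[1] = d·G[:,1] = (01110011010)·(10110110011) mod 2 = 0+0+1+1+0+0+1+0+0+1+0 mod 2 = 0
  c[2] = d·G[:,2] = (01110011010)·(10000000000) mod 2 = 0+0+0+0+0+0+0+0+0+0+0 mod 2 = 0
  c[3] = d·G[:,3] = (01110011010)·(01110001111) mod 2 = 0+1+1+1+0+0+0+1+0+1+0 mod 2 = 1
  c[4] = d·G[:,4] = (01110011010)·(01000000000) mod 2 = 0+1+0+0+0+0+0+0+0+0+0 mod 2 = 1
  c[5] = d·G[:,5] = (01110011010)·(00100000000) mod 2 = 0+0+1+0+0+0+0+0+0+0+0 mod 2 = 1
  c[6] = d·G[:,6] = (01110011010)·(00010000000) mod 2 = 0+0+0+1+0+0+0+0+0+0+0 mod 2 = 1
  c[7] = d·G[:,7] = (01110011010)·(00001111111) mod 2 = 0+0+0+0+0+0+1+1+0+1+0 mod 2 = 1
  c[8] = d·G[:,8] = (01110011010)·(00001000000) mod 2 = 0+0+0+0+0+0+0+0+0+0+0 mod 2 = 0
  c[9] = d·G[:,9] = (01110011010)·(00000100000) mod 2 = 0+0+0+0+0+0+0+0+0+0+0 mod 2 = 0
  c[10] = d·G[:,10] = (01110011010)·(00000010000) mod 2 = 0+0+0+0+0+0+1+0+0+0+0 mod 2 = 1
  c[11] = d·G[:,11] = (01110011010)·(00000001000) mod 2 = 0+0+0+0+0+0+0+1+0+0+0 mod 2 = 1
  c[12] = d·G[:,12] = (01110011010)·(00000000100) mod 2 = 0+0+0+0+0+0+0+0+0+0+0 mod 2 = 0
  c[13] = d·G[:,13] = (01110011010)·(00000000010) mod 2 = 0+0+0+0+0+0+0+0+0+1+0 mod 2 = 1
  c[14] = d·G[:,14] = (01110011010)·(00000000001) mod 2 = 0+0+0+0+0+0+0+0+0+0+0 mod 2 = 0
Codeword = 100111110011010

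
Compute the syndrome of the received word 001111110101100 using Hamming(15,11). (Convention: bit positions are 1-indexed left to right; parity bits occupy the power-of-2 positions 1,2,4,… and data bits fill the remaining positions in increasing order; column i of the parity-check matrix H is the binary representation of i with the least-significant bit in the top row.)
Syndrome s = H · r^T (mod 2), r = 001111110101100:
  s[0] = (101010101010101)·(001111110101100) mod 2 = 0+0+1+0+1+0+1+0+0+0+0+0+1+0+0 mod 2 = 0
  s[1] = (011001100110011)·(001111110101100) mod 2 = 0+0+1+0+0+1+1+0+0+1+0+0+0+0+0 mod 2 = 0
  s[2] = (000111100001111)·(001111110101100) mod 2 = 0+0+0+1+1+1+1+0+0+0+0+1+1+0+0 mod 2 = 0
  s[3] = (000000011111111)·(001111110101100) mod 2 = 0+0+0+0+0+0+0+1+0+1+0+1+1+0+0 mod 2 = 0
Syndrome = 0000
s = 0: no error detected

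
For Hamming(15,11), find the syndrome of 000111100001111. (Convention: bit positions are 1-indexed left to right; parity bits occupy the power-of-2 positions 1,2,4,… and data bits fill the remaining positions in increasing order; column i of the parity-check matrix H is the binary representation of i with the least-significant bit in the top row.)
Syndrome s = H · r^T (mod 2), r = 000111100001111:
  s[0] = (101010101010101)·(000111100001111) mod 2 = 0+0+0+0+1+0+1+0+0+0+0+0+1+0+1 mod 2 = 0
  s[1] = (011001100110011)·(000111100001111) mod 2 = 0+0+0+0+0+1+1+0+0+0+0+0+0+1+1 mod 2 = 0
  s[2] = (000111100001111)·(000111100001111) mod 2 = 0+0+0+1+1+1+1+0+0+0+0+1+1+1+1 mod 2 = 0
  s[3] = (000000011111111)·(000111100001111) mod 2 = 0+0+0+0+0+0+0+0+0+0+0+1+1+1+1 mod 2 = 0
Syndrome = 0000
s = 0: no error detected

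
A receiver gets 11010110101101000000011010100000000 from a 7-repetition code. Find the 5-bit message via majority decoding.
Split into 7-bit blocks and majority-vote each:
  block 1 = 1101011: 5 ones, 2 zeros → 1
  block 2 = 0101101: 4 ones, 3 zeros → 1
  block 3 = 0000000: 0 ones, 7 zeros → 0
  block 4 = 1101010: 4 ones, 3 zeros → 1
  block 5 = 0000000: 0 ones, 7 zeros → 0
Decoded = 11010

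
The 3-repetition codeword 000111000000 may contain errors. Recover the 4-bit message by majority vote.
Split into 3-bit blocks and majority-vote each:
  block 1 = 000: 0 ones, 3 zeros → 0
  block 2 = 111: 3 ones, 0 zeros → 1
  block 3 = 000: 0 ones, 3 zeros → 0
  block 4 = 000: 0 ones, 3 zeros → 0
Decoded = 0100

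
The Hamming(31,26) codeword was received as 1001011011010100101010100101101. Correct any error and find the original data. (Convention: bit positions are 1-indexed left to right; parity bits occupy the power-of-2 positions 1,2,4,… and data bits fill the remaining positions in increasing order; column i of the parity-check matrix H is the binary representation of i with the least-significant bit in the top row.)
Syndrome s = H · r^T (mod 2), r = 1001011011010100101010100101101:
  s[0] = (1010101010101010101010101010101)·(1001011011010100101010100101101) mod 2 = 1+0+0+0+0+0+1+0+1+0+0+0+0+0+0+0+1+0+1+0+1+0+1+0+0+0+0+0+1+0+1 mod 2 = 1
  s[1] = (0110011001100110011001100110011)·(1001011011010100101010100101101) mod 2 = 0+0+0+0+0+1+1+0+0+1+0+0+0+1+0+0+0+0+1+0+0+0+1+0+0+1+0+0+0+0+1 mod 2 = 0
  s[2] = (0001111000011110000111100001111)·(1001011011010100101010100101101) mod 2 = 0+0+0+1+0+1+1+0+0+0+0+1+0+1+0+0+0+0+0+0+1+0+1+0+0+0+0+1+1+0+1 mod 2 = 0
  s[3] = (0000000111111110000000011111111)·(1001011011010100101010100101101) mod 2 = 0+0+0+0+0+0+0+0+1+1+0+1+0+1+0+0+0+0+0+0+0+0+0+0+0+1+0+1+1+0+1 mod 2 = 0
  s[4] = (0000000000000001111111111111111)·(1001011011010100101010100101101) mod 2 = 0+0+0+0+0+0+0+0+0+0+0+0+0+0+0+0+1+0+1+0+1+0+1+0+0+1+0+1+1+0+1 mod 2 = 0
Syndrome = 10000
Column 1 of H equals this syndrome → error at bit 1 (1-indexed).
Flip bit 1: 1001011011010100101010100101101 → 0001011011010100101010100101101
Extract data bits at positions {3,5,6,7,9,10,11,12,13,14,15,17,18,19,20,21,22,23,24,25,26,27,28,29,30,31}: 00111101010101010100101101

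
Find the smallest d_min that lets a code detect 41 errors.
Detecting e errors requires d_min ≥ e + 1 = 41 + 1 = 42.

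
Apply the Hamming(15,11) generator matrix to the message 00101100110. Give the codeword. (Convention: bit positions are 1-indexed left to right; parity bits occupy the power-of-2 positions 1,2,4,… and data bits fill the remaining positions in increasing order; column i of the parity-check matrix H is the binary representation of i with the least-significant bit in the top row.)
Codeword c = d · G (mod 2), d = 00101100110:
  c[0] = d·G[:,0] = (00101100110)·(11011010101) mod 2 = 0+0+0+0+1+0+0+0+1+0+0 mod 2 = 0
  c[1] = d·G[:,1] = (00101100110)·(10110110011) mod 2 = 0+0+1+0+0+1+0+0+0+1+0 mod 2 = 1
  c[2] = d·G[:,2] = (00101100110)·(10000000000) mod 2 = 0+0+0+0+0+0+0+0+0+0+0 mod 2 = 0
  c[3] = d·G[:,3] = (00101100110)·(01110001111) mod 2 = 0+0+1+0+0+0+0+0+1+1+0 mod 2 = 1
  c[4] = d·G[:,4] = (00101100110)·(01000000000) mod 2 = 0+0+0+0+0+0+0+0+0+0+0 mod 2 = 0
  c[5] = d·G[:,5] = (00101100110)·(00100000000) mod 2 = 0+0+1+0+0+0+0+0+0+0+0 mod 2 = 1
  c[6] = d·G[:,6] = (00101100110)·(00010000000) mod 2 = 0+0+0+0+0+0+0+0+0+0+0 mod 2 = 0
  c[7] = d·G[:,7] = (00101100110)·(00001111111) mod 2 = 0+0+0+0+1+1+0+0+1+1+0 mod 2 = 0
  c[8] = d·G[:,8] = (00101100110)·(00001000000) mod 2 = 0+0+0+0+1+0+0+0+0+0+0 mod 2 = 1
  c[9] = d·G[:,9] = (00101100110)·(00000100000) mod 2 = 0+0+0+0+0+1+0+0+0+0+0 mod 2 = 1
  c[10] = d·G[:,10] = (00101100110)·(00000010000) mod 2 = 0+0+0+0+0+0+0+0+0+0+0 mod 2 = 0
  c[11] = d·G[:,11] = (00101100110)·(00000001000) mod 2 = 0+0+0+0+0+0+0+0+0+0+0 mod 2 = 0
  c[12] = d·G[:,12] = (00101100110)·(00000000100) mod 2 = 0+0+0+0+0+0+0+0+1+0+0 mod 2 = 1
  c[13] = d·G[:,13] = (00101100110)·(00000000010) mod 2 = 0+0+0+0+0+0+0+0+0+1+0 mod 2 = 1
  c[14] = d·G[:,14] = (00101100110)·(00000000001) mod 2 = 0+0+0+0+0+0+0+0+0+0+0 mod 2 = 0
Codeword = 010101001100110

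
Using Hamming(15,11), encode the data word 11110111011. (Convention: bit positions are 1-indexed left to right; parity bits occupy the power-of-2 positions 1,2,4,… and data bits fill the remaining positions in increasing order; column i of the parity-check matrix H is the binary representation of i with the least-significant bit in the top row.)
Codeword c = d · G (mod 2), d = 11110111011:
  c[0] = d·G[:,0] = (11110111011)·(11011010101) mod 2 = 1+1+0+1+0+0+1+0+0+0+1 mod 2 = 1
  c[1] = d·G[:,1] = (11110111011)·(10110110011) mod 2 = 1+0+1+1+0+1+1+0+0+1+1 mod 2 = 1
  c[2] = d·G[:,2] = (11110111011)·(10000000000) mod 2 = 1+0+0+0+0+0+0+0+0+0+0 mod 2 = 1
  c[3] = d·G[:,3] = (11110111011)·(01110001111) mod 2 = 0+1+1+1+0+0+0+1+0+1+1 mod 2 = 0
  c[4] = d·G[:,4] = (11110111011)·(01000000000) mod 2 = 0+1+0+0+0+0+0+0+0+0+0 mod 2 = 1
  c[5] = d·G[:,5] = (11110111011)·(00100000000) mod 2 = 0+0+1+0+0+0+0+0+0+0+0 mod 2 = 1
  c[6] = d·G[:,6] = (11110111011)·(00010000000) mod 2 = 0+0+0+1+0+0+0+0+0+0+0 mod 2 = 1
  c[7] = d·G[:,7] = (11110111011)·(00001111111) mod 2 = 0+0+0+0+0+1+1+1+0+1+1 mod 2 = 1
  c[8] = d·G[:,8] = (11110111011)·(00001000000) mod 2 = 0+0+0+0+0+0+0+0+0+0+0 mod 2 = 0
  c[9] = d·G[:,9] = (11110111011)·(00000100000) mod 2 = 0+0+0+0+0+1+0+0+0+0+0 mod 2 = 1
  c[10] = d·G[:,10] = (11110111011)·(00000010000) mod 2 = 0+0+0+0+0+0+1+0+0+0+0 mod 2 = 1
  c[11] = d·G[:,11] = (11110111011)·(00000001000) mod 2 = 0+0+0+0+0+0+0+1+0+0+0 mod 2 = 1
  c[12] = d·G[:,12] = (11110111011)·(00000000100) mod 2 = 0+0+0+0+0+0+0+0+0+0+0 mod 2 = 0
  c[13] = d·G[:,13] = (11110111011)·(00000000010) mod 2 = 0+0+0+0+0+0+0+0+0+1+0 mod 2 = 1
  c[14] = d·G[:,14] = (11110111011)·(00000000001) mod 2 = 0+0+0+0+0+0+0+0+0+0+1 mod 2 = 1
Codeword = 111011110111011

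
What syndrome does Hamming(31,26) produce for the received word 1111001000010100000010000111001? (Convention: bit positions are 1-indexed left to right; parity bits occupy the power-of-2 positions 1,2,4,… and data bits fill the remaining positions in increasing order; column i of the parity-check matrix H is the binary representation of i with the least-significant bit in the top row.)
Syndrome s = H · r^T (mod 2), r = 1111001000010100000010000111001:
  s[0] = (1010101010101010101010101010101)·(1111001000010100000010000111001) mod 2 = 1+0+1+0+0+0+1+0+0+0+0+0+0+0+0+0+0+0+0+0+1+0+0+0+0+0+1+0+0+0+1 mod 2 = 0
  s[1] = (0110011001100110011001100110011)·(1111001000010100000010000111001) mod 2 = 0+1+1+0+0+0+1+0+0+0+0+0+0+1+0+0+0+0+0+0+0+0+0+0+0+1+1+0+0+0+1 mod 2 = 1
  s[2] = (0001111000011110000111100001111)·(1111001000010100000010000111001) mod 2 = 0+0+0+1+0+0+1+0+0+0+0+1+0+1+0+0+0+0+0+0+1+0+0+0+0+0+0+1+0+0+1 mod 2 = 1
  s[3] = (0000000111111110000000011111111)·(1111001000010100000010000111001) mod 2 = 0+0+0+0+0+0+0+0+0+0+0+1+0+1+0+0+0+0+0+0+0+0+0+0+0+1+1+1+0+0+1 mod 2 = 0
  s[4] = (0000000000000001111111111111111)·(1111001000010100000010000111001) mod 2 = 0+0+0+0+0+0+0+0+0+0+0+0+0+0+0+0+0+0+0+0+1+0+0+0+0+1+1+1+0+0+1 mod 2 = 1
Syndrome = 01101
Non-zero syndrome: error at position 22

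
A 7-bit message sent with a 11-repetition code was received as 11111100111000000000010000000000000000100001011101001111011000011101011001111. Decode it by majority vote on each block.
Split into 11-bit blocks and majority-vote each:
  block 1 = 11111100111: 9 ones, 2 zeros → 1
  block 2 = 00000000001: 1 ones, 10 zeros → 0
  block 3 = 00000000000: 0 ones, 11 zeros → 0
  block 4 = 00000100001: 2 ones, 9 zeros → 0
  block 5 = 01110100111: 7 ones, 4 zeros → 1
  block 6 = 10110000111: 6 ones, 5 zeros → 1
  block 7 = 01011001111: 7 ones, 4 zeros → 1
Decoded = 1000111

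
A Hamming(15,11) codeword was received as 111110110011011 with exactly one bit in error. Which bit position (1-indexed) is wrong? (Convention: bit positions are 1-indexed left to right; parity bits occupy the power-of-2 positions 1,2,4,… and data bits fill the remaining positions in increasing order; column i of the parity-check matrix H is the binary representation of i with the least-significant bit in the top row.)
Syndrome s = H · r^T (mod 2), r = 111110110011011:
  s[0] = (101010101010101)·(111110110011011) mod 2 = 1+0+1+0+1+0+1+0+0+0+1+0+0+0+1 mod 2 = 0
  s[1] = (011001100110011)·(111110110011011) mod 2 = 0+1+1+0+0+0+1+0+0+0+1+0+0+1+1 mod 2 = 0
  s[2] = (000111100001111)·(111110110011011) mod 2 = 0+0+0+1+1+0+1+0+0+0+0+1+0+1+1 mod 2 = 0
  s[3] = (000000011111111)·(111110110011011) mod 2 = 0+0+0+0+0+0+0+1+0+0+1+1+0+1+1 mod 2 = 1
Syndrome = 0001
Column i of H is the binary representation of i, so the syndrome is the binary index of the flipped bit.
Read s = 0001 with s[0] as LSB: 0·2^0 + 0·2^1 + 0·2^2 + 1·2^3 = 8.
Error is at bit position 8.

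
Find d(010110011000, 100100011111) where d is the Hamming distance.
XOR = 110010000111, count of 1s = 6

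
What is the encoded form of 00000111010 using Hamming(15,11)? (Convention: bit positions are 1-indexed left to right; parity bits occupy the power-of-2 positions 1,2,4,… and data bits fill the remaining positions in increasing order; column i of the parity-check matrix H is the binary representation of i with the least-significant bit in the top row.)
Codeword c = d · G (mod 2), d = 00000111010:
  c[0] = d·G[:,0] = (00000111010)·(11011010101) mod 2 = 0+0+0+0+0+0+1+0+0+0+0 mod 2 = 1
  c[1] = d·G[:,1] = (00000111010)·(10110110011) mod 2 = 0+0+0+0+0+1+1+0+0+1+0 mod 2 = 1
  c[2] = d·G[:,2] = (00000111010)·(10000000000) mod 2 = 0+0+0+0+0+0+0+0+0+0+0 mod 2 = 0
  c[3] = d·G[:,3] = (00000111010)·(01110001111) mod 2 = 0+0+0+0+0+0+0+1+0+1+0 mod 2 = 0
  c[4] = d·G[:,4] = (00000111010)·(01000000000) mod 2 = 0+0+0+0+0+0+0+0+0+0+0 mod 2 = 0
  c[5] = d·G[:,5] = (00000111010)·(00100000000) mod 2 = 0+0+0+0+0+0+0+0+0+0+0 mod 2 = 0
  c[6] = d·G[:,6] = (00000111010)·(00010000000) mod 2 = 0+0+0+0+0+0+0+0+0+0+0 mod 2 = 0
  c[7] = d·G[:,7] = (00000111010)·(00001111111) mod 2 = 0+0+0+0+0+1+1+1+0+1+0 mod 2 = 0
  c[8] = d·G[:,8] = (00000111010)·(00001000000) mod 2 = 0+0+0+0+0+0+0+0+0+0+0 mod 2 = 0
  c[9] = d·G[:,9] = (00000111010)·(00000100000) mod 2 = 0+0+0+0+0+1+0+0+0+0+0 mod 2 = 1
  c[10] = d·G[:,10] = (00000111010)·(00000010000) mod 2 = 0+0+0+0+0+0+1+0+0+0+0 mod 2 = 1
  c[11] = d·G[:,11] = (00000111010)·(00000001000) mod 2 = 0+0+0+0+0+0+0+1+0+0+0 mod 2 = 1
  c[12] = d·G[:,12] = (00000111010)·(00000000100) mod 2 = 0+0+0+0+0+0+0+0+0+0+0 mod 2 = 0
  c[13] = d·G[:,13] = (00000111010)·(00000000010) mod 2 = 0+0+0+0+0+0+0+0+0+1+0 mod 2 = 1
  c[14] = d·G[:,14] = (00000111010)·(00000000001) mod 2 = 0+0+0+0+0+0+0+0+0+0+0 mod 2 = 0
Codeword = 110000000111010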